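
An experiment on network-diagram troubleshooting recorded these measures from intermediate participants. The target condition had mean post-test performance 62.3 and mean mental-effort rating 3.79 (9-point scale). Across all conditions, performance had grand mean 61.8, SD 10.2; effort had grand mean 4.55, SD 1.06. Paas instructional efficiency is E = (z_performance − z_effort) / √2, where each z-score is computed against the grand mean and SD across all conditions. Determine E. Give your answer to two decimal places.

0.54

z_performance = (62.3 − 61.8) / 10.2 = 0.5000 / 10.2 = 0.0490.
z_effort = (3.79 − 4.55) / 1.06 = -0.7600 / 1.06 = -0.7170.
z_P − z_E = 0.0490 − (-0.7170) = 0.7660.
E = 0.7660 / √2 = 0.7660 / 1.41421 = 0.5416 ≈ 0.54.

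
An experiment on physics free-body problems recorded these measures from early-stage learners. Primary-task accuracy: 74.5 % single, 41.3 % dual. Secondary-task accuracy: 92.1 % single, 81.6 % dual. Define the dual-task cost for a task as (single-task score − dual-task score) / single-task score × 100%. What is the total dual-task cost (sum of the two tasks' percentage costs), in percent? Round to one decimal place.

56.0

Primary cost = (74.5 − 41.3) / 74.5 × 100% = 44.5638%.
Secondary cost = (92.1 − 81.6) / 92.1 × 100% = 11.4007%.
Total = 44.5638% + 11.4007% = 55.9645% ≈ 56.0%.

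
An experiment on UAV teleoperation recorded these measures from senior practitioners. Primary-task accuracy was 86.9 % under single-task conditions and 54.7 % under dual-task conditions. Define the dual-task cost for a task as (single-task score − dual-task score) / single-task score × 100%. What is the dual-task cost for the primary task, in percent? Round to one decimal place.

37.1

Cost = (86.9 − 54.7) / 86.9 × 100%
     = 32.2000 / 86.9 × 100% = 37.0541%.
≈ 37.1%.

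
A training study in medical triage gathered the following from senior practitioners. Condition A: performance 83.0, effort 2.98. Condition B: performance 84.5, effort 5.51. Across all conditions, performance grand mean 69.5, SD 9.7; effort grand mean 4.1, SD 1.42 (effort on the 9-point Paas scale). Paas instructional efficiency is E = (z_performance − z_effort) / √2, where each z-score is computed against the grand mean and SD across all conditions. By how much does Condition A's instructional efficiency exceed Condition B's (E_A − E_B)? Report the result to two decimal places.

1.15

Condition A: z_P = (83.0 − 69.5)/9.7 = 1.3918; z_E = (2.98 − 4.1)/1.42 = -0.7887; E_A = (1.3918 − (-0.7887))/√2 = 1.5418.
Condition B: z_P = (84.5 − 69.5)/9.7 = 1.5464; z_E = (5.51 − 4.1)/1.42 = 0.9930; E_B = (1.5464 − 0.9930)/√2 = 0.3913.
E_A − E_B = 1.5418 − 0.3913 = 1.1505 ≈ 1.15.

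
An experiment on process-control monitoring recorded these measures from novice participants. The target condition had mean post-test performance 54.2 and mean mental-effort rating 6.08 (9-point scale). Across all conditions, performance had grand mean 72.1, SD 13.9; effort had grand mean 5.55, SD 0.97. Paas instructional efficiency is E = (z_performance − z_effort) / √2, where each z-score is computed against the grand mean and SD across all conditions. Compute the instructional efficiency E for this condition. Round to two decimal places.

z_performance = (54.2 − 72.1) / 13.9 = -17.9000 / 13.9 = -1.2878.
z_effort = (6.08 − 5.55) / 0.97 = 0.5300 / 0.97 = 0.5464.
z_P − z_E = -1.2878 − 0.5464 = -1.8342.
E = -1.8342 / √2 = -1.8342 / 1.41421 = -1.2970 ≈ -1.30.

-1.30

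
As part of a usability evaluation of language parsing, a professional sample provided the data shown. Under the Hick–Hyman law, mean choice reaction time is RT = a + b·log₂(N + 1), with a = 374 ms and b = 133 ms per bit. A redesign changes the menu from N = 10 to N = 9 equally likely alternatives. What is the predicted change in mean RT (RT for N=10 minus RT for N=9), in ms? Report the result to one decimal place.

RT(10) = 374 + 133·log₂(11) = 374 + 133·3.4594 = 834.1002 ms.
RT(9) = 374 + 133·log₂(10) = 374 + 133·3.3219 = 815.8127 ms.
Difference = 834.1002 − 815.8127 = 18.2875 ≈ 18.3 ms.

18.3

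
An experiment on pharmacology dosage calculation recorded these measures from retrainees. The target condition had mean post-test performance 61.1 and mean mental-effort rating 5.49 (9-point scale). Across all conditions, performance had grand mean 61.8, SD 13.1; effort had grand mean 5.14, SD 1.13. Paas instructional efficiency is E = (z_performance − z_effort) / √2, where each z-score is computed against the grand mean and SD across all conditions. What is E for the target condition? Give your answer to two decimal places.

z_performance = (61.1 − 61.8) / 13.1 = -0.7000 / 13.1 = -0.0534.
z_effort = (5.49 − 5.14) / 1.13 = 0.3500 / 1.13 = 0.3097.
z_P − z_E = -0.0534 − 0.3097 = -0.3631.
E = -0.3631 / √2 = -0.3631 / 1.41421 = -0.2568 ≈ -0.26.

-0.26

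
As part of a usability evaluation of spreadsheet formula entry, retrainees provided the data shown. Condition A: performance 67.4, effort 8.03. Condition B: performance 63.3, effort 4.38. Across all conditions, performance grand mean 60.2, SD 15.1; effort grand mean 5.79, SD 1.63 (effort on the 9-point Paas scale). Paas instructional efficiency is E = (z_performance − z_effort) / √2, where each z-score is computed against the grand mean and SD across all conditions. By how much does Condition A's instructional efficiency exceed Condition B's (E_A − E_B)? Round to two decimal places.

Condition A: z_P = (67.4 − 60.2)/15.1 = 0.4768; z_E = (8.03 − 5.79)/1.63 = 1.3742; E_A = (0.4768 − 1.3742)/√2 = -0.6346.
Condition B: z_P = (63.3 − 60.2)/15.1 = 0.2053; z_E = (4.38 − 5.79)/1.63 = -0.8650; E_B = (0.2053 − (-0.8650))/√2 = 0.7568.
E_A − E_B = -0.6346 − 0.7568 = -1.3914 ≈ -1.39.

-1.39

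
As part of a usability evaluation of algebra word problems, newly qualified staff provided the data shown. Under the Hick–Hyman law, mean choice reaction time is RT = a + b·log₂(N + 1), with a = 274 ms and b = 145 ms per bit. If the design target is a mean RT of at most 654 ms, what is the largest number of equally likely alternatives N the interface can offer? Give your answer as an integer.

5

Set 274 + 145·log₂(N + 1) ≤ 654.
log₂(N + 1) ≤ (654 − 274) / 145 = 2.6207.
N + 1 ≤ 2^2.6207 = 6.1505.
N ≤ 5.1505, so the largest integer N is 5.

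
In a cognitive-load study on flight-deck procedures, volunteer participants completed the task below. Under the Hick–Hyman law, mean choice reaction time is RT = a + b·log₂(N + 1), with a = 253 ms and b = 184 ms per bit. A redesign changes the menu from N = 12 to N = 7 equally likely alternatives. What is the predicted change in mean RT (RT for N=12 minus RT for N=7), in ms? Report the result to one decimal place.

128.9

RT(12) = 253 + 184·log₂(13) = 253 + 184·3.7004 = 933.8736 ms.
RT(7) = 253 + 184·log₂(8) = 253 + 184·3.0000 = 805.0000 ms.
Difference = 933.8736 − 805.0000 = 128.8736 ≈ 128.9 ms.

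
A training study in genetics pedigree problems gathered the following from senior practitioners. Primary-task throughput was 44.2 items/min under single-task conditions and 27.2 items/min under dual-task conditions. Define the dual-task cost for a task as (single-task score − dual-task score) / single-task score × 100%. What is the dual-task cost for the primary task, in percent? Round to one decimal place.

38.5

Cost = (44.2 − 27.2) / 44.2 × 100%
     = 17.0000 / 44.2 × 100% = 38.4615%.
≈ 38.5%.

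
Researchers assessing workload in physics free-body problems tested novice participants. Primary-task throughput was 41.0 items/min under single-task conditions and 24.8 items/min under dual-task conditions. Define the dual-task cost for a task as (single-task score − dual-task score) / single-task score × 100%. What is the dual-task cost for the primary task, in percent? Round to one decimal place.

Cost = (41.0 − 24.8) / 41.0 × 100%
     = 16.2000 / 41.0 × 100% = 39.5122%.
≈ 39.5%.

39.5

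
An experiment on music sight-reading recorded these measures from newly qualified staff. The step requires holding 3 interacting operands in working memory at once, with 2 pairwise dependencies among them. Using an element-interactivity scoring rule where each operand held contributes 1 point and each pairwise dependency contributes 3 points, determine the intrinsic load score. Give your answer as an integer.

9

Element contribution: 3 × 1 = 3.
Interaction contribution: 2 × 3 = 6.
Intrinsic load = 3 + 6 = 9.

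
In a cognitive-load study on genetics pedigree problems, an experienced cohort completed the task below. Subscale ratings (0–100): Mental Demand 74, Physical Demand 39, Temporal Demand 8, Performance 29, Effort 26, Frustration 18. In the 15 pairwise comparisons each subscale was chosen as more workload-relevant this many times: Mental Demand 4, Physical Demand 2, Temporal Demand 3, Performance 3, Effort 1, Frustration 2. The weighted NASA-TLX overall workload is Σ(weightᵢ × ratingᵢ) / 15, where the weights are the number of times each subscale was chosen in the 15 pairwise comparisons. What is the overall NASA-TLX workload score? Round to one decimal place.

36.5

The tallies are the weights (they sum to 15).
Weighted sum = 4·74 + 2·39 + 3·8 + 3·29 + 1·26 + 2·18
            = 296 + 78 + 24 + 87 + 26 + 36 = 547.
Overall workload = 547 / 15 = 36.4667 ≈ 36.5.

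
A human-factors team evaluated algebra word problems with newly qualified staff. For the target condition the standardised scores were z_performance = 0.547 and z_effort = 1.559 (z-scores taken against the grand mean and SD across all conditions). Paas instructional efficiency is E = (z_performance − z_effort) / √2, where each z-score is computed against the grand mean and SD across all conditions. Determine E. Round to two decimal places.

-0.72

z_P − z_E = 0.547 − 1.559 = -1.0120.
E = -1.0120 / √2 = -1.0120 / 1.41421 = -0.7156 ≈ -0.72.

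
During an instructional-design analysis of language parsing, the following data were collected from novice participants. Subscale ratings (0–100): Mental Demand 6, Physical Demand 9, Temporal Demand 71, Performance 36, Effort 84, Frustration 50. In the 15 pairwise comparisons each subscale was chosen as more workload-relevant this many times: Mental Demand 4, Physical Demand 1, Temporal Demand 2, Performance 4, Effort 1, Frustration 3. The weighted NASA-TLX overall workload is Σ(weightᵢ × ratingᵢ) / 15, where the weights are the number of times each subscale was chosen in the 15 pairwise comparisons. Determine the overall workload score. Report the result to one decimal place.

36.9

The tallies are the weights (they sum to 15).
Weighted sum = 4·6 + 1·9 + 2·71 + 4·36 + 1·84 + 3·50
            = 24 + 9 + 142 + 144 + 84 + 150 = 553.
Overall workload = 553 / 15 = 36.8667 ≈ 36.9.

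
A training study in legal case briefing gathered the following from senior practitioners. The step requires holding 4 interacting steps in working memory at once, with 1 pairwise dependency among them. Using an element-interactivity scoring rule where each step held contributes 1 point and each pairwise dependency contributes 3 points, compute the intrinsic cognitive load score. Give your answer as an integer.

7

Element contribution: 4 × 1 = 4.
Interaction contribution: 1 × 3 = 3.
Intrinsic load = 4 + 3 = 7.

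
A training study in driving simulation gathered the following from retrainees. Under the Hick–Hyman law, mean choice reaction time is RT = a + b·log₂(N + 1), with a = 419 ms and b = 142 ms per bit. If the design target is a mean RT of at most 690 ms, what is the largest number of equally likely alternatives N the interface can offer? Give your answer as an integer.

Set 419 + 142·log₂(N + 1) ≤ 690.
log₂(N + 1) ≤ (690 − 419) / 142 = 1.9085.
N + 1 ≤ 2^1.9085 = 3.7542.
N ≤ 2.7542, so the largest integer N is 2.

2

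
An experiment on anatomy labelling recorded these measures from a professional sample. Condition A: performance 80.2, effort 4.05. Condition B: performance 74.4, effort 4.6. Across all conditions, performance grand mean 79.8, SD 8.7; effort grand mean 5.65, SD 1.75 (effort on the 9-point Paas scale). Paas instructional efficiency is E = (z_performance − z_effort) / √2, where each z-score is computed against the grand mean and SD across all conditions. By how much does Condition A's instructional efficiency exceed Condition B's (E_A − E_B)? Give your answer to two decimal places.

0.69

Condition A: z_P = (80.2 − 79.8)/8.7 = 0.0460; z_E = (4.05 − 5.65)/1.75 = -0.9143; E_A = (0.0460 − (-0.9143))/√2 = 0.6790.
Condition B: z_P = (74.4 − 79.8)/8.7 = -0.6207; z_E = (4.6 − 5.65)/1.75 = -0.6000; E_B = (-0.6207 − (-0.6000))/√2 = -0.0146.
E_A − E_B = 0.6790 − (-0.0146) = 0.6936 ≈ 0.69.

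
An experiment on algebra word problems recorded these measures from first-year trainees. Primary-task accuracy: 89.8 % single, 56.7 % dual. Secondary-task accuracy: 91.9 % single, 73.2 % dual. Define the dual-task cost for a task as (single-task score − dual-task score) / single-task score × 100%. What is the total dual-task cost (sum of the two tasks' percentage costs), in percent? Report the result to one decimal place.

57.2

Primary cost = (89.8 − 56.7) / 89.8 × 100% = 36.8597%.
Secondary cost = (91.9 − 73.2) / 91.9 × 100% = 20.3482%.
Total = 36.8597% + 20.3482% = 57.2079% ≈ 57.2%.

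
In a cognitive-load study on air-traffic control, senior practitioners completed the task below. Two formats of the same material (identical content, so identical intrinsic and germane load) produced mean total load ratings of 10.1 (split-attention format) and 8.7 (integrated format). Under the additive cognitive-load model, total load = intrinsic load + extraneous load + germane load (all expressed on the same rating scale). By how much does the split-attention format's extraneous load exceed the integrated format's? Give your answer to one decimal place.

1.4

Intrinsic and germane load are equal across formats, so the difference in total load equals the difference in extraneous load.
Extraneous-load difference = 10.1 − 8.7 = 1.4.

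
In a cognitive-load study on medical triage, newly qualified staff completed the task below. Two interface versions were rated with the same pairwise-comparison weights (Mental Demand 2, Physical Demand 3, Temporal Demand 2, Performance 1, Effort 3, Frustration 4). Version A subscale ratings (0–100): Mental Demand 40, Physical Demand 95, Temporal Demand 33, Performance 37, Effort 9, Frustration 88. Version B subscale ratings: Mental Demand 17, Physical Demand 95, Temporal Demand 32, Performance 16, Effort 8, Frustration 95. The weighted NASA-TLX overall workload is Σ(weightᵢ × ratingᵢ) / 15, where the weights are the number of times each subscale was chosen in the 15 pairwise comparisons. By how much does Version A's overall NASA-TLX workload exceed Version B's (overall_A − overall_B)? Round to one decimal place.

Version A weighted sum = 2·40 + 3·95 + 2·33 + 1·37 + 3·9 + 4·88 = 80 + 285 + 66 + 37 + 27 + 352 = 847; overall_A = 847/15 = 56.4667.
Version B weighted sum = 2·17 + 3·95 + 2·32 + 1·16 + 3·8 + 4·95 = 34 + 285 + 64 + 16 + 24 + 380 = 803; overall_B = 803/15 = 53.5333.
Difference = 56.4667 − 53.5333 = 2.9334 ≈ 2.9.

2.9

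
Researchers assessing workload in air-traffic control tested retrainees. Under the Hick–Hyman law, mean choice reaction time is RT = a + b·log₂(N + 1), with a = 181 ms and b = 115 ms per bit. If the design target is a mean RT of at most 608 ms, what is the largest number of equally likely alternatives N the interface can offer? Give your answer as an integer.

12

Set 181 + 115·log₂(N + 1) ≤ 608.
log₂(N + 1) ≤ (608 − 181) / 115 = 3.7130.
N + 1 ≤ 2^3.7130 = 13.1137.
N ≤ 12.1137, so the largest integer N is 12.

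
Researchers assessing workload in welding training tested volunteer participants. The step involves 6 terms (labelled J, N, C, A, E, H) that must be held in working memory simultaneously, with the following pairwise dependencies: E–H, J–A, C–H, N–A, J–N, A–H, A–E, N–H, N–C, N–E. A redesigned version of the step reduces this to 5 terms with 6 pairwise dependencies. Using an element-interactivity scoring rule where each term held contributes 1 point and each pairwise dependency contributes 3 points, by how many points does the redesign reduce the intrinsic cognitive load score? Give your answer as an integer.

Original: 6 × 1 + 10 × 3 = 6 + 30 = 36.
Redesigned: 5 × 1 + 6 × 3 = 5 + 18 = 23.
Reduction = 36 − 23 = 13.

13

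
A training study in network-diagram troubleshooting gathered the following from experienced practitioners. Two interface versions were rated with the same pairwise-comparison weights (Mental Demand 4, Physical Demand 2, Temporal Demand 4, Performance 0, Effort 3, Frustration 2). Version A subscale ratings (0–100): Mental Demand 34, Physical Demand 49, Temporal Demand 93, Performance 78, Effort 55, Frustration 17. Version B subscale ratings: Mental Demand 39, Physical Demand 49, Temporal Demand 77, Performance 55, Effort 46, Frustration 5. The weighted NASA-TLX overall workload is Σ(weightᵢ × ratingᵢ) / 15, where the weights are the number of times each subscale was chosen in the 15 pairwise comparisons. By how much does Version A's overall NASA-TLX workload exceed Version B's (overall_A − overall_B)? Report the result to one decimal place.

6.3

Version A weighted sum = 4·34 + 2·49 + 4·93 + 0·78 + 3·55 + 2·17 = 136 + 98 + 372 + 0 + 165 + 34 = 805; overall_A = 805/15 = 53.6667.
Version B weighted sum = 4·39 + 2·49 + 4·77 + 0·55 + 3·46 + 2·5 = 156 + 98 + 308 + 0 + 138 + 10 = 710; overall_B = 710/15 = 47.3333.
Difference = 53.6667 − 47.3333 = 6.3334 ≈ 6.3.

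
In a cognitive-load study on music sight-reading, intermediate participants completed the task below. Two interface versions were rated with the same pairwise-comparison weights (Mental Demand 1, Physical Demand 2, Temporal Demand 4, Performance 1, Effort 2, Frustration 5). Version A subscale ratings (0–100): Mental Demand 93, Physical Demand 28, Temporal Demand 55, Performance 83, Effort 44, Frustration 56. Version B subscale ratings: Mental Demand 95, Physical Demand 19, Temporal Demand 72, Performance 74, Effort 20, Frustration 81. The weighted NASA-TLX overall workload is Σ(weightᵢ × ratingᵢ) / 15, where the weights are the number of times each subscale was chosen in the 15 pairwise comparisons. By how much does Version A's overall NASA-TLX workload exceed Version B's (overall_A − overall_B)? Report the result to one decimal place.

Version A weighted sum = 1·93 + 2·28 + 4·55 + 1·83 + 2·44 + 5·56 = 93 + 56 + 220 + 83 + 88 + 280 = 820; overall_A = 820/15 = 54.6667.
Version B weighted sum = 1·95 + 2·19 + 4·72 + 1·74 + 2·20 + 5·81 = 95 + 38 + 288 + 74 + 40 + 405 = 940; overall_B = 940/15 = 62.6667.
Difference = 54.6667 − 62.6667 = -8.0000 ≈ -8.0.

-8.0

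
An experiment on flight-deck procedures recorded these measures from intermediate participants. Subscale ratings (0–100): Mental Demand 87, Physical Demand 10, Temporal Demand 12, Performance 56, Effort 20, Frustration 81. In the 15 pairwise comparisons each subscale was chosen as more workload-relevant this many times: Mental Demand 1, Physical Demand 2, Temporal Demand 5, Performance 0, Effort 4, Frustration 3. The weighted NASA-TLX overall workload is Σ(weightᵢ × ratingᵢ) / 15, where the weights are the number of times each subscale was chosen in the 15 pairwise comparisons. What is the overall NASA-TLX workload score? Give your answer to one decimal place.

32.7

The tallies are the weights (they sum to 15).
Weighted sum = 1·87 + 2·10 + 5·12 + 0·56 + 4·20 + 3·81
            = 87 + 20 + 60 + 0 + 80 + 243 = 490.
Overall workload = 490 / 15 = 32.6667 ≈ 32.7.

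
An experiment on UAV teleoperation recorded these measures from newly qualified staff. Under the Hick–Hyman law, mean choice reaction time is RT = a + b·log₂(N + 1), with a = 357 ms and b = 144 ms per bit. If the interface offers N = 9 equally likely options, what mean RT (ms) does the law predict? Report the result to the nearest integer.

log₂(9 + 1) = log₂(10) = 3.3219.
RT = 357 + 144 × 3.3219 = 357 + 478.3536 = 835.3536 ms.
≈ 835 ms.

835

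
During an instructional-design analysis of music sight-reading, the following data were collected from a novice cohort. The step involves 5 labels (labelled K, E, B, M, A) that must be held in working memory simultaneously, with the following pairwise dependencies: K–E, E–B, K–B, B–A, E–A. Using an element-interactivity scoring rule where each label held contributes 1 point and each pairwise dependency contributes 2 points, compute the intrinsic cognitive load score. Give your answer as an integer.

15

Count of labels held simultaneously: 5.
Count of pairwise dependencies listed: 5.
Element contribution: 5 × 1 = 5.
Interaction contribution: 5 × 2 = 10.
Intrinsic load = 5 + 10 = 15.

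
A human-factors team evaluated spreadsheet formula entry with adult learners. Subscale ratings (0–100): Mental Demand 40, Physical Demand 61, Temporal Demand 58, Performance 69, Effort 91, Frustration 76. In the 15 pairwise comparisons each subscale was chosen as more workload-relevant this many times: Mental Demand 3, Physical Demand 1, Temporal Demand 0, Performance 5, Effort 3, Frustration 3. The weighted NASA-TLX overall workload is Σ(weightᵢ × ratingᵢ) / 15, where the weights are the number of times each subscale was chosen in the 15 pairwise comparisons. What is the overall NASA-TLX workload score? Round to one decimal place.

68.5

The tallies are the weights (they sum to 15).
Weighted sum = 3·40 + 1·61 + 0·58 + 5·69 + 3·91 + 3·76
            = 120 + 61 + 0 + 345 + 273 + 228 = 1027.
Overall workload = 1027 / 15 = 68.4667 ≈ 68.5.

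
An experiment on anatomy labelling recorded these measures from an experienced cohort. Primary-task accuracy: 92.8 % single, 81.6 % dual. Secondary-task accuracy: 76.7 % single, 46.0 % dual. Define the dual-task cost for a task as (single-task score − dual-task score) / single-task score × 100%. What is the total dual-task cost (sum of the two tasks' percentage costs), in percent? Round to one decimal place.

52.1

Primary cost = (92.8 − 81.6) / 92.8 × 100% = 12.0690%.
Secondary cost = (76.7 − 46.0) / 76.7 × 100% = 40.0261%.
Total = 12.0690% + 40.0261% = 52.0951% ≈ 52.1%.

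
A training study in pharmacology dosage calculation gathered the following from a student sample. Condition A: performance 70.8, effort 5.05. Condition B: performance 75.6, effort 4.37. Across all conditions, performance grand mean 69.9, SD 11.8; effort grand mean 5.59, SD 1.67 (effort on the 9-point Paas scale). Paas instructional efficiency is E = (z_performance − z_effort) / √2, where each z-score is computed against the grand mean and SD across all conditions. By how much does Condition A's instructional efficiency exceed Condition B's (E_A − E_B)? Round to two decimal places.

Condition A: z_P = (70.8 − 69.9)/11.8 = 0.0763; z_E = (5.05 − 5.59)/1.67 = -0.3234; E_A = (0.0763 − (-0.3234))/√2 = 0.2826.
Condition B: z_P = (75.6 − 69.9)/11.8 = 0.4831; z_E = (4.37 − 5.59)/1.67 = -0.7305; E_B = (0.4831 − (-0.7305))/√2 = 0.8581.
E_A − E_B = 0.2826 − 0.8581 = -0.5755 ≈ -0.58.

-0.58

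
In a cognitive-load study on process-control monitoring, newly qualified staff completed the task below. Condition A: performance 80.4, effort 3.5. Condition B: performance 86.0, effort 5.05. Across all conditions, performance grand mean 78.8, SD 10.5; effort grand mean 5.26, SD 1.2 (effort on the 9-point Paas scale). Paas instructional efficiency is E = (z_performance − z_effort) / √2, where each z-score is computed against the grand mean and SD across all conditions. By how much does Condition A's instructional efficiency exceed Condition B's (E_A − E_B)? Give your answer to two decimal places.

Condition A: z_P = (80.4 − 78.8)/10.5 = 0.1524; z_E = (3.5 − 5.26)/1.2 = -1.4667; E_A = (0.1524 − (-1.4667))/√2 = 1.1449.
Condition B: z_P = (86.0 − 78.8)/10.5 = 0.6857; z_E = (5.05 − 5.26)/1.2 = -0.1750; E_B = (0.6857 − (-0.1750))/√2 = 0.6086.
E_A − E_B = 1.1449 − 0.6086 = 0.5363 ≈ 0.54.

0.54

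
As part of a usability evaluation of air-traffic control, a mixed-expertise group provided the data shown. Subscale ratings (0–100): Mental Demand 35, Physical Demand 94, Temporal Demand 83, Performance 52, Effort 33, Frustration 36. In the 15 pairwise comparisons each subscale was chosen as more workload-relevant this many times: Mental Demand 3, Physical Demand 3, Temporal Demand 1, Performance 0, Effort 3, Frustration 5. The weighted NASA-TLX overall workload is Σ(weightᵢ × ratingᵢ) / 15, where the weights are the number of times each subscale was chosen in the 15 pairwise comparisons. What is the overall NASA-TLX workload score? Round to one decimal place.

The tallies are the weights (they sum to 15).
Weighted sum = 3·35 + 3·94 + 1·83 + 0·52 + 3·33 + 5·36
            = 105 + 282 + 83 + 0 + 99 + 180 = 749.
Overall workload = 749 / 15 = 49.9333 ≈ 49.9.

49.9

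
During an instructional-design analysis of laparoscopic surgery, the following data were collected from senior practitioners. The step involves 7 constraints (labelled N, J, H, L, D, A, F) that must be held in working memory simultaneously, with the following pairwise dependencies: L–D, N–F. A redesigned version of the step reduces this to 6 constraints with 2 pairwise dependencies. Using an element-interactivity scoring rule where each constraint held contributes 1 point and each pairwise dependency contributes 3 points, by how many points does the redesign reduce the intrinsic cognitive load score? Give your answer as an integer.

1

Original: 7 × 1 + 2 × 3 = 7 + 6 = 13.
Redesigned: 6 × 1 + 2 × 3 = 6 + 6 = 12.
Reduction = 13 − 12 = 1.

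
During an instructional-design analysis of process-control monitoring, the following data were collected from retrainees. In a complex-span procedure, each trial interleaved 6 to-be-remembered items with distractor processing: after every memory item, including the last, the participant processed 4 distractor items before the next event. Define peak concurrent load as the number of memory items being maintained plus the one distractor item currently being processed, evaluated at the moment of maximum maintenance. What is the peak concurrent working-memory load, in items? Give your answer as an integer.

Maintenance is greatest during the distractor(s) after memory item 6: all 6 memory items are being held.
One distractor item is concurrently being processed.
Peak concurrent load = 6 + 1 = 7 items.

7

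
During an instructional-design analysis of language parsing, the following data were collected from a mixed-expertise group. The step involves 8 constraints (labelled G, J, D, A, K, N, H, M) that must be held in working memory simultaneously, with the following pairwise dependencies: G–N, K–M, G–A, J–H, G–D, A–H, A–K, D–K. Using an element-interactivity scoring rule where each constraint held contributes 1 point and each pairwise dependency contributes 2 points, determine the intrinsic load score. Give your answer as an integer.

Count of constraints held simultaneously: 8.
Count of pairwise dependencies listed: 8.
Element contribution: 8 × 1 = 8.
Interaction contribution: 8 × 2 = 16.
Intrinsic load = 8 + 16 = 24.

24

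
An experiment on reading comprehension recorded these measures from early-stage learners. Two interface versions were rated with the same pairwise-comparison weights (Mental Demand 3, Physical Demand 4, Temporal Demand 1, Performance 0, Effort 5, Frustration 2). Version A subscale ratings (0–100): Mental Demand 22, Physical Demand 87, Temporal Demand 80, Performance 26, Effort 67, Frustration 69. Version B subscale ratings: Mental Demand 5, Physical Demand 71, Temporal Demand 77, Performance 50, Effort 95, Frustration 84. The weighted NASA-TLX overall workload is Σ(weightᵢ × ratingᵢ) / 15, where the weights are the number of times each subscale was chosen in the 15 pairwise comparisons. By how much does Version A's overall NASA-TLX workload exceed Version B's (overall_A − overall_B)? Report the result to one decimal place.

Version A weighted sum = 3·22 + 4·87 + 1·80 + 0·26 + 5·67 + 2·69 = 66 + 348 + 80 + 0 + 335 + 138 = 967; overall_A = 967/15 = 64.4667.
Version B weighted sum = 3·5 + 4·71 + 1·77 + 0·50 + 5·95 + 2·84 = 15 + 284 + 77 + 0 + 475 + 168 = 1019; overall_B = 1019/15 = 67.9333.
Difference = 64.4667 − 67.9333 = -3.4666 ≈ -3.5.

-3.5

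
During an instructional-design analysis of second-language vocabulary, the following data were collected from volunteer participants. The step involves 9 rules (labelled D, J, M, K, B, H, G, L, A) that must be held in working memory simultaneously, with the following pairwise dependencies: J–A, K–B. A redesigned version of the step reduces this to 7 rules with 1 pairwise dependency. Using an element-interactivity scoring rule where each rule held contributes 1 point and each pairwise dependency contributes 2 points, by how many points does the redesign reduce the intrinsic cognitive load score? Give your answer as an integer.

Original: 9 × 1 + 2 × 2 = 9 + 4 = 13.
Redesigned: 7 × 1 + 1 × 2 = 7 + 2 = 9.
Reduction = 13 − 9 = 4.

4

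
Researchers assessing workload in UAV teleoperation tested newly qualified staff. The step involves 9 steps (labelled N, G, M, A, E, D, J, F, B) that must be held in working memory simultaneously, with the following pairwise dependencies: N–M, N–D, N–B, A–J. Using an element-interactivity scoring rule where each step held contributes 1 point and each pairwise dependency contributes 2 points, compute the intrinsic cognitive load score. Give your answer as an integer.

Count of steps held simultaneously: 9.
Count of pairwise dependencies listed: 4.
Element contribution: 9 × 1 = 9.
Interaction contribution: 4 × 2 = 8.
Intrinsic load = 9 + 8 = 17.

17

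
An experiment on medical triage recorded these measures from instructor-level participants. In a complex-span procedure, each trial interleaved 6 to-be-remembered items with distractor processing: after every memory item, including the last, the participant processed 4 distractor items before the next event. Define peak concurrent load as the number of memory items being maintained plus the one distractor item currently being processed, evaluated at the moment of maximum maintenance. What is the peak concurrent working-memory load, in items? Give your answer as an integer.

7

Maintenance is greatest during the distractor(s) after memory item 6: all 6 memory items are being held.
One distractor item is concurrently being processed.
Peak concurrent load = 6 + 1 = 7 items.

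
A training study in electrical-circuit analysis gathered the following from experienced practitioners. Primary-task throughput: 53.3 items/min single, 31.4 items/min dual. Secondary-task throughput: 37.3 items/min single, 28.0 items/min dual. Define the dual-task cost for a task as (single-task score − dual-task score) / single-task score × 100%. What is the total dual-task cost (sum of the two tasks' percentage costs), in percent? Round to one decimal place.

66.0

Primary cost = (53.3 − 31.4) / 53.3 × 100% = 41.0882%.
Secondary cost = (37.3 − 28.0) / 37.3 × 100% = 24.9330%.
Total = 41.0882% + 24.9330% = 66.0212% ≈ 66.0%.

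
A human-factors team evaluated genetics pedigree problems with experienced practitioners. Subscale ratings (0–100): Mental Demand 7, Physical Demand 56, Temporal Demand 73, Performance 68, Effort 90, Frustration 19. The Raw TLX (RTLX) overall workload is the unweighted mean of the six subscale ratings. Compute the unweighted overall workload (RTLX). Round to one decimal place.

Sum of ratings = 7 + 56 + 73 + 68 + 90 + 19 = 313.
RTLX = 313 / 6 = 52.1667 ≈ 52.2.

52.2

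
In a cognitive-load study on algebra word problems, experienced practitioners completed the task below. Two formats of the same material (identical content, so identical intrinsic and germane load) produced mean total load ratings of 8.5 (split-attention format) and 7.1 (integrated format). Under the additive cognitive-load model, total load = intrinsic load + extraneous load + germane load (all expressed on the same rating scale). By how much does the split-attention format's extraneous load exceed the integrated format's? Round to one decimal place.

Intrinsic and germane load are equal across formats, so the difference in total load equals the difference in extraneous load.
Extraneous-load difference = 8.5 − 7.1 = 1.4.

1.4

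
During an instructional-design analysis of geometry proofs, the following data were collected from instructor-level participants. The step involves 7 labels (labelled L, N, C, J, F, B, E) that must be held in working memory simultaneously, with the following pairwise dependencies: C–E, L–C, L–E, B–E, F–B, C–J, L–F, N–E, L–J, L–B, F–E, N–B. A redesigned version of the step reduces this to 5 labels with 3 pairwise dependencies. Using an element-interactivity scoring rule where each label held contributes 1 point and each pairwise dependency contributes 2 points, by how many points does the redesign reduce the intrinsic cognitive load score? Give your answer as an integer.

20

Original: 7 × 1 + 12 × 2 = 7 + 24 = 31.
Redesigned: 5 × 1 + 3 × 2 = 5 + 6 = 11.
Reduction = 31 − 11 = 20.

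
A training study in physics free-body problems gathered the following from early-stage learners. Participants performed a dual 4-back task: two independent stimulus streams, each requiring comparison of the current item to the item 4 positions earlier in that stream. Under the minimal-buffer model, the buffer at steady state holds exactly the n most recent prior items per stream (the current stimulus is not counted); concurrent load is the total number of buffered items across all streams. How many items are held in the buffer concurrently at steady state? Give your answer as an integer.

8

Each stream's buffer holds its 4 most recent prior items.
Two independent streams: 2 × 4 = 8 buffered items at steady state.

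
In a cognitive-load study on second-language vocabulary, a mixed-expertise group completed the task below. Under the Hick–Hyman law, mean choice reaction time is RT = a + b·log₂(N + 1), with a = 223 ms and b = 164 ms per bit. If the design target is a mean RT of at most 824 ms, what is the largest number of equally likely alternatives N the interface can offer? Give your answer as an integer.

11

Set 223 + 164·log₂(N + 1) ≤ 824.
log₂(N + 1) ≤ (824 − 223) / 164 = 3.6646.
N + 1 ≤ 2^3.6646 = 12.6810.
N ≤ 11.6810, so the largest integer N is 11.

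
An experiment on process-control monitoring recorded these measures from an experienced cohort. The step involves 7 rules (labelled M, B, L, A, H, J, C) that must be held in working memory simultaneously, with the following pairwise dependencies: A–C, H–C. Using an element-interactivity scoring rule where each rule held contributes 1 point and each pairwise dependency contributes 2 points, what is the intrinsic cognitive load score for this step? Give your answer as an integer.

Count of rules held simultaneously: 7.
Count of pairwise dependencies listed: 2.
Element contribution: 7 × 1 = 7.
Interaction contribution: 2 × 2 = 4.
Intrinsic load = 7 + 4 = 11.

11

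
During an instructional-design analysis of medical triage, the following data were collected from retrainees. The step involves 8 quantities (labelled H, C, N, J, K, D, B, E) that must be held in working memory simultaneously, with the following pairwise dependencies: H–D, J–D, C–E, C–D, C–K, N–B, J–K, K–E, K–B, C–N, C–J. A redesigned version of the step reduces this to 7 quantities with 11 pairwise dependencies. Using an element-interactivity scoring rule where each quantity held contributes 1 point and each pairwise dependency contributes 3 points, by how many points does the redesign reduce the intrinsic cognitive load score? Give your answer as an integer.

Original: 8 × 1 + 11 × 3 = 8 + 33 = 41.
Redesigned: 7 × 1 + 11 × 3 = 7 + 33 = 40.
Reduction = 41 − 40 = 1.

1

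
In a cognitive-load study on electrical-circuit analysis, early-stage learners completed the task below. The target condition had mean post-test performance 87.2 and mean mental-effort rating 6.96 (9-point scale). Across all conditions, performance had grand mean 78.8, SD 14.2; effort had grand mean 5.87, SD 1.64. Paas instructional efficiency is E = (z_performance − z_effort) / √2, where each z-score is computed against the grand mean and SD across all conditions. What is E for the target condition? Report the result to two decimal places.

-0.05

z_performance = (87.2 − 78.8) / 14.2 = 8.4000 / 14.2 = 0.5915.
z_effort = (6.96 − 5.87) / 1.64 = 1.0900 / 1.64 = 0.6646.
z_P − z_E = 0.5915 − 0.6646 = -0.0731.
E = -0.0731 / √2 = -0.0731 / 1.41421 = -0.0517 ≈ -0.05.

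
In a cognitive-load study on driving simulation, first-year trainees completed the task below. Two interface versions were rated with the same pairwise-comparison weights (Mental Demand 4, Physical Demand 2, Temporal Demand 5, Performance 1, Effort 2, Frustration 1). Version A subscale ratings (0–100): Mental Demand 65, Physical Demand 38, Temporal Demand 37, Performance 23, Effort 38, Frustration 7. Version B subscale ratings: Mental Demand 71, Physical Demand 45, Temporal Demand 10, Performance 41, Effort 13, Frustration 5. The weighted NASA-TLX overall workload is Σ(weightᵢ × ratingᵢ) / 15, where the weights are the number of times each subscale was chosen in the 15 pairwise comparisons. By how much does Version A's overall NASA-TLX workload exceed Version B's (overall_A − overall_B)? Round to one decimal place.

Version A weighted sum = 4·65 + 2·38 + 5·37 + 1·23 + 2·38 + 1·7 = 260 + 76 + 185 + 23 + 76 + 7 = 627; overall_A = 627/15 = 41.8000.
Version B weighted sum = 4·71 + 2·45 + 5·10 + 1·41 + 2·13 + 1·5 = 284 + 90 + 50 + 41 + 26 + 5 = 496; overall_B = 496/15 = 33.0667.
Difference = 41.8000 − 33.0667 = 8.7333 ≈ 8.7.

8.7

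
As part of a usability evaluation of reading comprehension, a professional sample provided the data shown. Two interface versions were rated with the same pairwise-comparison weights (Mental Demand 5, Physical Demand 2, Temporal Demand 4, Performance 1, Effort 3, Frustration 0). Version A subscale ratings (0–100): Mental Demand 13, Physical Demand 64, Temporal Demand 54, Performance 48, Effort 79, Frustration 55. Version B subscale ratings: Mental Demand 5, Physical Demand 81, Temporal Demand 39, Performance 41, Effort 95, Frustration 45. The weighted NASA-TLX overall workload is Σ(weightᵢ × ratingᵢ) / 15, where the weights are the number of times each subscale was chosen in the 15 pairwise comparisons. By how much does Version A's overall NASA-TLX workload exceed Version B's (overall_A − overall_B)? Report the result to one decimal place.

1.7

Version A weighted sum = 5·13 + 2·64 + 4·54 + 1·48 + 3·79 + 0·55 = 65 + 128 + 216 + 48 + 237 + 0 = 694; overall_A = 694/15 = 46.2667.
Version B weighted sum = 5·5 + 2·81 + 4·39 + 1·41 + 3·95 + 0·45 = 25 + 162 + 156 + 41 + 285 + 0 = 669; overall_B = 669/15 = 44.6000.
Difference = 46.2667 − 44.6000 = 1.6667 ≈ 1.7.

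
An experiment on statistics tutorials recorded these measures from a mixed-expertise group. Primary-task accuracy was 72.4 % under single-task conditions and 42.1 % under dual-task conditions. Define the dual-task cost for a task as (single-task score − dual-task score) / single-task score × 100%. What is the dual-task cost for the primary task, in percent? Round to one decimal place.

41.9

Cost = (72.4 − 42.1) / 72.4 × 100%
     = 30.3000 / 72.4 × 100% = 41.8508%.
≈ 41.9%.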